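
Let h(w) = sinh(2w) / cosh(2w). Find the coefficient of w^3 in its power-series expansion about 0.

-8/3

Invert the denominator's series and multiply.
h(0) = 0
h′(0) = 2
h′′(0) = 0
h′′′(0) = -16
So c_3 = h′′′(0)/3! = -8/3.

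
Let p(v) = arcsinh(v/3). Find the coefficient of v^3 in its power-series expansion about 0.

Differentiate repeatedly and evaluate at the center.
p(0) = 0
p′(0) = 1/3
p′′(0) = 0
p′′′(0) = -1/27
So c_3 = p′′′(0)/3! = -1/162.

-1/162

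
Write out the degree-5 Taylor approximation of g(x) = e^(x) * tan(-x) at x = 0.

-41*x^5/120 - x^4/2 - 5*x^3/6 - x^2 - x

Write out both Maclaurin series and multiply, keeping only the needed powers.
[x^0] = 0;  [x^1] = -1;  [x^2] = -1;  [x^3] = -5/6;  [x^4] = -1/2;  [x^5] = -41/120.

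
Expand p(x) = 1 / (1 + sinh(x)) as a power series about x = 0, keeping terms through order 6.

Use the geometric series for the reciprocal, then substitute.
p(0) = 1
p′(0) = -1
p′′(0) = 2
p′′′(0) = -7
p^(4)(0) = 32
p^(5)(0) = -181
p^(6)(0) = 1232
The Taylor polynomial is Σ p^(k)(0)/k! · x^k.

77*x^6/45 - 181*x^5/120 + 4*x^4/3 - 7*x^3/6 + x^2 - x + 1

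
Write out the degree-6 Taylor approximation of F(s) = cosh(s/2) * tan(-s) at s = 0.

-341*s^5/1920 - 11*s^3/24 - s

Write out both Maclaurin series and multiply, keeping only the needed powers.
[s^0] = 0;  [s^1] = -1;  [s^2] = 0;  [s^3] = -11/24;  [s^4] = 0;  [s^5] = -341/1920;  [s^6] = 0.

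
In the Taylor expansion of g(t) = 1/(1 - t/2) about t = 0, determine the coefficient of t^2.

1/4

[t^0] = 1;  [t^1] = 1/2;  [t^2] = 1/4.
So c_2 = g′′(0)/2! = 1/4.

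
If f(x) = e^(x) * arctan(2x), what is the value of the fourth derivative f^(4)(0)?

Write out both Maclaurin series and multiply, keeping only the needed powers.
From the series, [x^4] f = -7/3; multiply by 4! = 24 to get -56.

-56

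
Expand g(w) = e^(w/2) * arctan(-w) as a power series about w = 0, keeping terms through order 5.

-103*w^5/640 + 7*w^4/48 + 5*w^3/24 - w^2/2 - w

Expand each factor separately, then convolve coefficients.
g(0) = 0
g′(0) = -1
g′′(0) = -1
g′′′(0) = 5/4
g^(4)(0) = 7/2
g^(5)(0) = -309/16
Then c_k = g^(k)(0)/k! gives each Taylor coefficient.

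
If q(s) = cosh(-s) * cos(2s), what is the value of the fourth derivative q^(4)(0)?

-7

Take the Cauchy product of the two expansions.
From the series, [s^4] q = -7/24; multiply by 4! = 24 to get -7.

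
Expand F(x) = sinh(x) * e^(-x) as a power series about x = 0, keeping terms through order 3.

Expand each factor separately, then convolve coefficients.

2*x^3/3 - x^2 + x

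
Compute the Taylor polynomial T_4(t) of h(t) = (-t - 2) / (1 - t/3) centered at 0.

Shift and add copies of the series according to the polynomial's terms.

-5*t^4/81 - 5*t^3/27 - 5*t^2/9 - 5*t/3 - 2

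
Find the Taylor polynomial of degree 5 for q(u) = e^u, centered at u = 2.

Apply the Taylor formula c_k = f^(k)(a)/k!.

(u - 2)^5*e^(2)/120 + (u - 2)^4*e^(2)/24 + (u - 2)^3*e^(2)/6 + (u - 2)^2*e^(2)/2 + (u - 2)*e^(2) + e^(2)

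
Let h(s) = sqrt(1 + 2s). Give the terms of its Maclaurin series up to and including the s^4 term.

h(0) = 1
h′(0) = 1
h′′(0) = -1
h′′′(0) = 3
h^(4)(0) = -15

-5*s^4/8 + s^3/2 - s^2/2 + s + 1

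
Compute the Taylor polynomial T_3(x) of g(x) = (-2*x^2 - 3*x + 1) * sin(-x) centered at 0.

Multiply each power in the prefactor through the base expansion.

13*x^3/6 + 3*x^2 - x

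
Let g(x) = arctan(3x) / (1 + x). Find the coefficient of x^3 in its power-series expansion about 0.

-6

Write out both Maclaurin series and multiply, keeping only the needed powers.
[x^0] = 0;  [x^1] = 3;  [x^2] = -3;  [x^3] = -6.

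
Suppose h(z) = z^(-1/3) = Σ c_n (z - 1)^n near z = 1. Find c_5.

-91/729

h(1) = 1
h′(1) = -1/3
h′′(1) = 4/9
h′′′(1) = -28/27
h^(4)(1) = 280/81
h^(5)(1) = -3640/243
Then c_k = h^(k)(1)/k! gives each Taylor coefficient.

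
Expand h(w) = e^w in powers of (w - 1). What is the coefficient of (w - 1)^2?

e/2

[(w - 1)^0] = e;  [(w - 1)^1] = e;  [(w - 1)^2] = e/2.
So c_2 = h′′(1)/2! = e/2.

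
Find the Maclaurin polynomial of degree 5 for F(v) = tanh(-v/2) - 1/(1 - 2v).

Expand each term separately and add.

-7681*v^5/240 - 16*v^4 - 191*v^3/24 - 4*v^2 - 5*v/2 - 1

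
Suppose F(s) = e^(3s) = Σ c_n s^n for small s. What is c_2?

9/2

Differentiate repeatedly and evaluate at the center.
F(0) = 1
F′(0) = 3
F′′(0) = 9
So c_2 = F′′(0)/2! = 9/2.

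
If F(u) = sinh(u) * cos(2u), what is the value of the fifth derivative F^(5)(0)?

41

Expand each factor separately, then convolve coefficients.
The coefficient of u^5 in the expansion is 41/120, so F^(5)(0) = 5! * (41/120) = 41.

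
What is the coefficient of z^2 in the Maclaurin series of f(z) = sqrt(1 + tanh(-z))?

Let u equal the inner series; expand the outer function in u and truncate.
f(0) = 1
f′(0) = -1/2
f′′(0) = -1/4

-1/8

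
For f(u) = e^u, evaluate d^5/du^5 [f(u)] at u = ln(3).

The coefficient of (u - ln(3))^5 in the expansion is 1/40, so f^(5)(ln(3)) = 5! * (1/40) = 3.

3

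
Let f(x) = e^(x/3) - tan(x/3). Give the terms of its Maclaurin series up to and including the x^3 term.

Add the two expansions coefficient-wise.
f(0) = 1
f′(0) = 0
f′′(0) = 1/9
f′′′(0) = -1/27

-x^3/162 + x^2/18 + 1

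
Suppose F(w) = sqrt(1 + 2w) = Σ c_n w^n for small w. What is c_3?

1/2

Differentiate repeatedly and evaluate at the center.
F(0) = 1
F′(0) = 1
F′′(0) = -1
F′′′(0) = 3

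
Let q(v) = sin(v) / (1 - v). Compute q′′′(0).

5

Multiply the numerator's expansion by the denominator's geometric series.
The coefficient of v^3 in the expansion is 5/6, so q′′′(0) = 3! * (5/6) = 5.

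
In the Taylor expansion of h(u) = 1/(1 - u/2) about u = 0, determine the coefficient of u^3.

[u^0] = 1;  [u^1] = 1/2;  [u^2] = 1/4;  [u^3] = 1/8.

1/8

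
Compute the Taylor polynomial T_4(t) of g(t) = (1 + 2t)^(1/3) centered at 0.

-160*t^4/243 + 40*t^3/81 - 4*t^2/9 + 2*t/3 + 1

Differentiate repeatedly and evaluate at the center.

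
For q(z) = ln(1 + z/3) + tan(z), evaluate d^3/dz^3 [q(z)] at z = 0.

Add the two expansions coefficient-wise.
From the series, [z^3] q = 28/81; multiply by 3! = 6 to get 56/27.

56/27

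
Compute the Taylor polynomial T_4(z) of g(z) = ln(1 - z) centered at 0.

-z^4/4 - z^3/3 - z^2/2 - z

g(0) = 0
g′(0) = -1
g′′(0) = -1
g′′′(0) = -2
g^(4)(0) = -6
The Taylor polynomial is Σ g^(k)(0)/k! · z^k.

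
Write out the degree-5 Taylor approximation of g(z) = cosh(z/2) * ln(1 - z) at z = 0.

-469*z^5/1920 - 5*z^4/16 - 11*z^3/24 - z^2/2 - z

Multiply the two series term by term and collect like powers.
g(0) = 0
g′(0) = -1
g′′(0) = -1
g′′′(0) = -11/4
g^(4)(0) = -15/2
g^(5)(0) = -469/16
Dividing each by k! gives the coefficients c_0, ..., c_5.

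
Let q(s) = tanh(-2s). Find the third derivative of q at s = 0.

Differentiate repeatedly and evaluate at the center.
From the series, [s^3] q = 8/3; multiply by 3! = 6 to get 16.

16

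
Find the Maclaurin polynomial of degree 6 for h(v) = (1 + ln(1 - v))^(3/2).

Let u equal the inner series; expand the outer function in u and truncate.
[v^0] = 1;  [v^1] = -3/2;  [v^2] = -3/8;  [v^3] = -1/16;  [v^4] = 11/128;  [v^5] = 231/1280;  [v^6] = 3919/15360.

3919*v^6/15360 + 231*v^5/1280 + 11*v^4/128 - v^3/16 - 3*v^2/8 - 3*v/2 + 1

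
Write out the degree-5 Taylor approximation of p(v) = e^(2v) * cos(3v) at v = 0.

Multiply the two series term by term and collect like powers.
p(0) = 1
p′(0) = 2
p′′(0) = -5
p′′′(0) = -46
p^(4)(0) = -119
p^(5)(0) = 122

61*v^5/60 - 119*v^4/24 - 23*v^3/3 - 5*v^2/2 + 2*v + 1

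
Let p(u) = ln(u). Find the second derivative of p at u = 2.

-1/4

From the series, [(u - 2)^2] p = -1/8; multiply by 2! = 2 to get -1/4.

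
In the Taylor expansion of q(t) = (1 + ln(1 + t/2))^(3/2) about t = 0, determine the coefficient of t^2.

-3/32

Substitute the inner expansion into the outer series and collect powers.
q(0) = 1
q′(0) = 3/4
q′′(0) = -3/16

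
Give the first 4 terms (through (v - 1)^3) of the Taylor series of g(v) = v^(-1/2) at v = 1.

-5*(v - 1)^3/16 + 3*(v - 1)^2/8 - (v - 1)/2 + 1

[(v - 1)^0] = 1;  [(v - 1)^1] = -1/2;  [(v - 1)^2] = 3/8;  [(v - 1)^3] = -5/16.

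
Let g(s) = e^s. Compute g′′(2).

e^(2)

From the series, [(s - 2)^2] g = e^(2)/2; multiply by 2! = 2 to get e^(2).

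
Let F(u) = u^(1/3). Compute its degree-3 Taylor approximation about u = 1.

Apply the Taylor formula c_k = f^(k)(a)/k!.
F(1) = 1
F′(1) = 1/3
F′′(1) = -2/9
F′′′(1) = 10/27

5*(u - 1)^3/81 - (u - 1)^2/9 + (u - 1)/3 + 1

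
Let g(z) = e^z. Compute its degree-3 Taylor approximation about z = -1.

(z + 1)^3*e^(-1)/6 + (z + 1)^2*e^(-1)/2 + (z + 1)*e^(-1) + e^(-1)

[(z + 1)^0] = e^(-1);  [(z + 1)^1] = e^(-1);  [(z + 1)^2] = e^(-1)/2;  [(z + 1)^3] = e^(-1)/6.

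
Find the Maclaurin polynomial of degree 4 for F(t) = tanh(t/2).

-t^3/24 + t/2

F(0) = 0
F′(0) = 1/2
F′′(0) = 0
F′′′(0) = -1/4
F^(4)(0) = 0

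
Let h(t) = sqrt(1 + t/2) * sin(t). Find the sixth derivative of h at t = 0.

603/512

Expand each factor separately, then convolve coefficients.
The coefficient of t^6 in the expansion is 67/40960, so h^(6)(0) = 6! * (67/40960) = 603/512.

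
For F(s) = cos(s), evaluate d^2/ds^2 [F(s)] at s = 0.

-1

The coefficient of s^2 in the expansion is -1/2, so F′′(0) = 2! * (-1/2) = -1.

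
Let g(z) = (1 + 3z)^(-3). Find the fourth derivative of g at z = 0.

29160

The coefficient of z^4 in the expansion is 1215, so g^(4)(0) = 4! * (1215) = 29160.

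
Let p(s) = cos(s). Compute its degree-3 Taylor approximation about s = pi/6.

[(s - pi/6)^0] = sqrt(3)/2;  [(s - pi/6)^1] = -1/2;  [(s - pi/6)^2] = -sqrt(3)/4;  [(s - pi/6)^3] = 1/12.

(s - pi/6)^3/12 - sqrt(3)*(s - pi/6)^2/4 - (s - pi/6)/2 + sqrt(3)/2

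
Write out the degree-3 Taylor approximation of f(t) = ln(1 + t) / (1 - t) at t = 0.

5*t^3/6 + t^2/2 + t

Take the Cauchy product of the two expansions.
f(0) = 0
f′(0) = 1
f′′(0) = 1
f′′′(0) = 5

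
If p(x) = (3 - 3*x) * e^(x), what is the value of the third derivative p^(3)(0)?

-6

Distribute the polynomial across the series and collect like powers.
The coefficient of x^3 in the expansion is -1, so p′′′(0) = 3! * (-1) = -6.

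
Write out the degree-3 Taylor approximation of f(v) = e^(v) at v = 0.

v^3/6 + v^2/2 + v + 1

Apply the Taylor formula c_k = f^(k)(a)/k!.
f(0) = 1
f′(0) = 1
f′′(0) = 1
f′′′(0) = 1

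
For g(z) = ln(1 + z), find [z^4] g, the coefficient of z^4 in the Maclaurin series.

-1/4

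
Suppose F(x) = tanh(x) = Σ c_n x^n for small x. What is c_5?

Differentiate repeatedly and evaluate at the center.
F(0) = 0
F′(0) = 1
F′′(0) = 0
F′′′(0) = -2
F^(4)(0) = 0
F^(5)(0) = 16

2/15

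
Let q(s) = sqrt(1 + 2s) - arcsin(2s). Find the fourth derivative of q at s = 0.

Add the two expansions coefficient-wise.
The coefficient of s^4 in the expansion is -5/8, so q^(4)(0) = 4! * (-5/8) = -15.

-15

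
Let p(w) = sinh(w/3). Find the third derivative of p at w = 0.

Differentiate repeatedly and evaluate at the center.
The coefficient of w^3 in the expansion is 1/162, so p′′′(0) = 3! * (1/162) = 1/27.

1/27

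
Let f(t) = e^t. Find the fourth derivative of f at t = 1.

e

From the series, [(t - 1)^4] f = e/24; multiply by 4! = 24 to get e.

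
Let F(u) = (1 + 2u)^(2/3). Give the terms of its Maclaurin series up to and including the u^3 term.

F(0) = 1
F′(0) = 4/3
F′′(0) = -8/9
F′′′(0) = 64/27
The Taylor polynomial is Σ F^(k)(0)/k! · u^k.

32*u^3/81 - 4*u^2/9 + 4*u/3 + 1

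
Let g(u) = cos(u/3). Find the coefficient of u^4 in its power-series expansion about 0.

c_4 = g^(4)(0)/4! = 1/1944.

1/1944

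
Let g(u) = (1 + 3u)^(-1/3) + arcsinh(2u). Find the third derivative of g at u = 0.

-36

Add the two expansions coefficient-wise.
From the series, [u^3] g = -6; multiply by 3! = 6 to get -36.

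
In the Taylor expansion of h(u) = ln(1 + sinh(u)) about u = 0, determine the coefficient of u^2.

Let u equal the inner series; expand the outer function in u and truncate.
h(0) = 0
h′(0) = 1
h′′(0) = -1
So c_2 = h′′(0)/2! = -1/2.

-1/2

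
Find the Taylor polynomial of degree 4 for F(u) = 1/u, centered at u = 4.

Compute the successive derivatives at the expansion point and divide by k!.
F(4) = 1/4
F′(4) = -1/16
F′′(4) = 1/32
F′′′(4) = -3/128
F^(4)(4) = 3/128

(u - 4)^4/1024 - (u - 4)^3/256 + (u - 4)^2/64 - (u - 4)/16 + 1/4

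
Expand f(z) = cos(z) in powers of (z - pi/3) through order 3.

sqrt(3)*(z - pi/3)^3/12 - (z - pi/3)^2/4 - sqrt(3)*(z - pi/3)/2 + 1/2

f(pi/3) = 1/2
f′(pi/3) = -sqrt(3)/2
f′′(pi/3) = -1/2
f′′′(pi/3) = sqrt(3)/2
Then c_k = f^(k)(pi/3)/k! gives each Taylor coefficient.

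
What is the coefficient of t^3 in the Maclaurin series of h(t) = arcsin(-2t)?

-4/3

Compute the successive derivatives at the expansion point and divide by k!.
h(0) = 0
h′(0) = -2
h′′(0) = 0
h′′′(0) = -8
So c_3 = h′′′(0)/3! = -4/3.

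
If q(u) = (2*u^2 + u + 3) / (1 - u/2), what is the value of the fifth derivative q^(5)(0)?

195/4

Shift and add copies of the series according to the polynomial's terms.
From the series, [u^5] q = 13/32; multiply by 5! = 120 to get 195/4.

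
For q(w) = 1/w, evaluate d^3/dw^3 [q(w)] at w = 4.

-3/128

The coefficient of (w - 4)^3 in the expansion is -1/256, so q′′′(4) = 3! * (-1/256) = -3/128.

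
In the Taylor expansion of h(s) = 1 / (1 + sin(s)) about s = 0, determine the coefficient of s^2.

1

Use the geometric series for the reciprocal, then substitute.
h(0) = 1
h′(0) = -1
h′′(0) = 2
So c_2 = h′′(0)/2! = 1.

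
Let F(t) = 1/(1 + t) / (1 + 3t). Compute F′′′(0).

Take the Cauchy product of the two expansions.
From the series, [t^3] F = -40; multiply by 3! = 6 to get -240.

-240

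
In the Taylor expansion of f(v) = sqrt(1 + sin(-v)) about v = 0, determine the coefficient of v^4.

1/384

Plug the Maclaurin series of the inner function into that of the outer and collect terms.
f(0) = 1
f′(0) = -1/2
f′′(0) = -1/4
f′′′(0) = 1/8
f^(4)(0) = 1/16
Then c_k = f^(k)(0)/k! gives each Taylor coefficient.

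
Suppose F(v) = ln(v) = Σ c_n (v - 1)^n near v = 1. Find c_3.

F(1) = 0
F′(1) = 1
F′′(1) = -1
F′′′(1) = 2
Dividing each by k! gives the coefficients c_0, ..., c_3.

1/3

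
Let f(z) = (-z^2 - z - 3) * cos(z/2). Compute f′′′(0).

Multiply each power in the prefactor through the base expansion.
From the series, [z^3] f = 1/8; multiply by 3! = 6 to get 3/4.

3/4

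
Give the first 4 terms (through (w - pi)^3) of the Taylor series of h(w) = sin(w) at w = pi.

(w - pi)^3/6 - (w - pi)

Apply the Taylor formula c_k = f^(k)(a)/k!.
h(pi) = 0
h′(pi) = -1
h′′(pi) = 0
h′′′(pi) = 1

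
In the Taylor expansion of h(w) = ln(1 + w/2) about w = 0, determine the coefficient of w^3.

1/24

h(0) = 0
h′(0) = 1/2
h′′(0) = -1/4
h′′′(0) = 1/4
So c_3 = h′′′(0)/3! = 1/24.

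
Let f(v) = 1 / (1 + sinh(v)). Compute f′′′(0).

-7

Write 1/(1+u) = 1 - u + u^2 - u^3 + ... and substitute the series for u.
The coefficient of v^3 in the expansion is -7/6, so f′′′(0) = 3! * (-7/6) = -7.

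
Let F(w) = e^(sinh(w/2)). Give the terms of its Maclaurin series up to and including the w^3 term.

Let u equal the inner series; expand the outer function in u and truncate.
F(0) = 1
F′(0) = 1/2
F′′(0) = 1/4
F′′′(0) = 1/4

w^3/24 + w^2/8 + w/2 + 1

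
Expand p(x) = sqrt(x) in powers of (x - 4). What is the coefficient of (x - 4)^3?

1/512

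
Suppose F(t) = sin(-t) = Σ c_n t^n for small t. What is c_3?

1/6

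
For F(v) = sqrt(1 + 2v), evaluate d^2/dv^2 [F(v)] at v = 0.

-1

From the series, [v^2] F = -1/2; multiply by 2! = 2 to get -1.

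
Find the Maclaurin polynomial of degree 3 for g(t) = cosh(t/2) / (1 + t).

-9*t^3/8 + 9*t^2/8 - t + 1

Expand each factor separately, then convolve coefficients.
g(0) = 1
g′(0) = -1
g′′(0) = 9/4
g′′′(0) = -27/4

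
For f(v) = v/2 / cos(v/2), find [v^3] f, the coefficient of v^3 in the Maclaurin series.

Invert the denominator's series and multiply.
[v^0] = 0;  [v^1] = 1/2;  [v^2] = 0;  [v^3] = 1/16.

1/16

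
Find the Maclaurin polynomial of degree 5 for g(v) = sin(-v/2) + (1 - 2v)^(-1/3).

3727117*v^5/933120 + 560*v^4/243 + 1819*v^3/1296 + 8*v^2/9 + v/6 + 1

Combine the two series term by term.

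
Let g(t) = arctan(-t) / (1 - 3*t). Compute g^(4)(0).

Use 1/(1 - r) = Σ r^k on the denominator, then take the Cauchy product.
The coefficient of t^4 in the expansion is -26, so g^(4)(0) = 4! * (-26) = -624.

-624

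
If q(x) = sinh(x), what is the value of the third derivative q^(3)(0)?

Compute the successive derivatives at the expansion point and divide by k!.
From the series, [x^3] q = 1/6; multiply by 3! = 6 to get 1.

1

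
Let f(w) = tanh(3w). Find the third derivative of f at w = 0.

The coefficient of w^3 in the expansion is -9, so f′′′(0) = 3! * (-9) = -54.

-54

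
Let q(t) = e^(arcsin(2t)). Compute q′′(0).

Substitute the inner expansion into the outer series and collect powers.
From the series, [t^2] q = 2; multiply by 2! = 2 to get 4.

4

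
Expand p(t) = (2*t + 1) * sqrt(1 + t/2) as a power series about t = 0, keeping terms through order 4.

27*t^4/2048 - 7*t^3/128 + 15*t^2/32 + 9*t/4 + 1

Shift and add copies of the series according to the polynomial's terms.
p(0) = 1
p′(0) = 9/4
p′′(0) = 15/16
p′′′(0) = -21/64
p^(4)(0) = 81/256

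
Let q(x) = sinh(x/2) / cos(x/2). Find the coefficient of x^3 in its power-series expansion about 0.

Invert the denominator's series and multiply.
q(0) = 0
q′(0) = 1/2
q′′(0) = 0
q′′′(0) = 1/2
So c_3 = q′′′(0)/3! = 1/12.

1/12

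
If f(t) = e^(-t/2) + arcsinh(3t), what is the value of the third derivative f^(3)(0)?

Combine the two series term by term.
From the series, [t^3] f = -217/48; multiply by 3! = 6 to get -217/8.

-217/8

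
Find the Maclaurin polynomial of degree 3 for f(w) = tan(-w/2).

-w^3/24 - w/2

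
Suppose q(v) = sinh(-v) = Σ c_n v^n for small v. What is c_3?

-1/6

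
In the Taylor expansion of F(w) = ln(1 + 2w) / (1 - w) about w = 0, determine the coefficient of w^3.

8/3

Multiply the numerator's expansion by the denominator's geometric series.
F(0) = 0
F′(0) = 2
F′′(0) = 0
F′′′(0) = 16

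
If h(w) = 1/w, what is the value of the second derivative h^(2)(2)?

From the series, [(w - 2)^2] h = 1/8; multiply by 2! = 2 to get 1/4.

1/4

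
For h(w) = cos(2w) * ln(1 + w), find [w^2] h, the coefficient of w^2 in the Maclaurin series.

-1/2

Take the Cauchy product of the two expansions.
h(0) = 0
h′(0) = 1
h′′(0) = -1
So c_2 = h′′(0)/2! = -1/2.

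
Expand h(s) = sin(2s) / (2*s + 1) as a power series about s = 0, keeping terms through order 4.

-40*s^4/3 + 20*s^3/3 - 4*s^2 + 2*s

Use 1/(1 - r) = Σ r^k on the denominator, then take the Cauchy product.
[s^0] = 0;  [s^1] = 2;  [s^2] = -4;  [s^3] = 20/3;  [s^4] = -40/3.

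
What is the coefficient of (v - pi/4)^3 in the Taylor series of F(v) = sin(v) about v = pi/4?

Differentiate repeatedly and evaluate at the center.
F(pi/4) = sqrt(2)/2
F′(pi/4) = sqrt(2)/2
F′′(pi/4) = -sqrt(2)/2
F′′′(pi/4) = -sqrt(2)/2
So c_3 = F′′′(pi/4)/3! = -sqrt(2)/12.

-sqrt(2)/12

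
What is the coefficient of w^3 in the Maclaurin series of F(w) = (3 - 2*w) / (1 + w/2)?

Distribute the polynomial across the series and collect like powers.
F(0) = 3
F′(0) = -7/2
F′′(0) = 7/2
F′′′(0) = -21/4

-7/8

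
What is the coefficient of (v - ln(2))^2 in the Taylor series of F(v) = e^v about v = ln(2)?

1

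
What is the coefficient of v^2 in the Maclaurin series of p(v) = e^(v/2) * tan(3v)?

3/2

Write out both Maclaurin series and multiply, keeping only the needed powers.
p(0) = 0
p′(0) = 3
p′′(0) = 3
So c_2 = p′′(0)/2! = 3/2.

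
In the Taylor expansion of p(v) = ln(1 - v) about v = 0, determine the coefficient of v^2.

-1/2

p(0) = 0
p′(0) = -1
p′′(0) = -1
The Taylor polynomial is Σ p^(k)(0)/k! · v^k.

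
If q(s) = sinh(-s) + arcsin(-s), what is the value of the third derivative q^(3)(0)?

Combine the two series term by term.
From the series, [s^3] q = -1/3; multiply by 3! = 6 to get -2.

-2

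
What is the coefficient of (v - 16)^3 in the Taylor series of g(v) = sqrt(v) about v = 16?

1/16384

[(v - 16)^0] = 4;  [(v - 16)^1] = 1/8;  [(v - 16)^2] = -1/512;  [(v - 16)^3] = 1/16384.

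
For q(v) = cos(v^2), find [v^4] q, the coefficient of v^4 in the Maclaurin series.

q(0) = 1
q′(0) = 0
q′′(0) = 0
q′′′(0) = 0
q^(4)(0) = -12

-1/2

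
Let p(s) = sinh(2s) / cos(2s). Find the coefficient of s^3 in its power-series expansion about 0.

16/3

Write the quotient as an unknown series and match coefficients against numerator = denominator · series.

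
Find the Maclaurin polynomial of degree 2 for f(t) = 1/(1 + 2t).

4*t^2 - 2*t + 1

f(0) = 1
f′(0) = -2
f′′(0) = 8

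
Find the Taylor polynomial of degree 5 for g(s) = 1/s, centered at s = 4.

g(4) = 1/4
g′(4) = -1/16
g′′(4) = 1/32
g′′′(4) = -3/128
g^(4)(4) = 3/128
g^(5)(4) = -15/512
Then c_k = g^(k)(4)/k! gives each Taylor coefficient.

-(s - 4)^5/4096 + (s - 4)^4/1024 - (s - 4)^3/256 + (s - 4)^2/64 - (s - 4)/16 + 1/4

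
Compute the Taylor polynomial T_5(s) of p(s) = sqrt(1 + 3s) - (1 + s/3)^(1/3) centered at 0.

Expand each term separately and add.
p(0) = 0
p′(0) = 25/18
p′′(0) = -721/324
p′′′(0) = 58969/5832
p^(4)(0) = -7970335/104976
p^(5)(0) = 1506607075/1889568

301321415*s^5/45349632 - 7970335*s^4/2519424 + 58969*s^3/34992 - 721*s^2/648 + 25*s/18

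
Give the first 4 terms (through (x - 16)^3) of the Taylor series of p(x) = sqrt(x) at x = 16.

p(16) = 4
p′(16) = 1/8
p′′(16) = -1/256
p′′′(16) = 3/8192

(x - 16)^3/16384 - (x - 16)^2/512 + (x - 16)/8 + 4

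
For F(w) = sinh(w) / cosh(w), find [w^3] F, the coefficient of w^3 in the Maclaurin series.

Divide the numerator series by the denominator series (power-series long division).
F(0) = 0
F′(0) = 1
F′′(0) = 0
F′′′(0) = -2

-1/3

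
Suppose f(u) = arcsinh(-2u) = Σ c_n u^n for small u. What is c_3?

4/3

f(0) = 0
f′(0) = -2
f′′(0) = 0
f′′′(0) = 8
So c_3 = f′′′(0)/3! = 4/3.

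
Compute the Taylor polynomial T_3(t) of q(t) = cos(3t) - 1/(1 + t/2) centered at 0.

Add the two expansions coefficient-wise.
q(0) = 0
q′(0) = 1/2
q′′(0) = -19/2
q′′′(0) = 3/4

t^3/8 - 19*t^2/4 + t/2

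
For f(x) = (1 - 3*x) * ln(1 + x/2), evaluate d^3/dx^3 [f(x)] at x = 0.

5/2

Multiply each power in the prefactor through the base expansion.
From the series, [x^3] f = 5/12; multiply by 3! = 6 to get 5/2.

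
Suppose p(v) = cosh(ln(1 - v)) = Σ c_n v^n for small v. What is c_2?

1/2

Substitute the inner expansion into the outer series and collect powers.
So c_2 = p′′(0)/2! = 1/2.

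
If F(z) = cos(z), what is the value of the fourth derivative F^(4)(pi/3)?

Differentiate repeatedly and evaluate at the center.
From the series, [(z - pi/3)^4] F = 1/48; multiply by 4! = 24 to get 1/2.

1/2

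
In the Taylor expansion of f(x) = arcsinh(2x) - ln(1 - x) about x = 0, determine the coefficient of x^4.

Combine the two series term by term.
So c_4 = f^(4)(0)/4! = 1/4.

1/4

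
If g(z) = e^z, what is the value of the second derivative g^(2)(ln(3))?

The coefficient of (z - ln(3))^2 in the expansion is 3/2, so g′′(ln(3)) = 2! * (3/2) = 3.

3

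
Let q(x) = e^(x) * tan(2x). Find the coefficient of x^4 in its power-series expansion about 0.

Write out both Maclaurin series and multiply, keeping only the needed powers.
q(0) = 0
q′(0) = 2
q′′(0) = 4
q′′′(0) = 22
q^(4)(0) = 72
So c_4 = q^(4)(0)/4! = 3.

3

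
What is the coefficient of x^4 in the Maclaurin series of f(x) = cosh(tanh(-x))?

-7/24

Let u equal the inner series; expand the outer function in u and truncate.
f(0) = 1
f′(0) = 0
f′′(0) = 1
f′′′(0) = 0
f^(4)(0) = -7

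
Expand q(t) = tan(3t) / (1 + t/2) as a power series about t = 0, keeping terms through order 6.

Write out both Maclaurin series and multiply, keeping only the needed powers.
q(0) = 0
q′(0) = 3
q′′(0) = -3
q′′′(0) = 117/2
q^(4)(0) = -117
q^(5)(0) = 8361/2
q^(6)(0) = -25083/2
The Taylor polynomial is Σ q^(k)(0)/k! · t^k.

-2787*t^6/160 + 2787*t^5/80 - 39*t^4/8 + 39*t^3/4 - 3*t^2/2 + 3*t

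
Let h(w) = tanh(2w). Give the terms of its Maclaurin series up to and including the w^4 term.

h(0) = 0
h′(0) = 2
h′′(0) = 0
h′′′(0) = -16
h^(4)(0) = 0
The Taylor polynomial is Σ h^(k)(0)/k! · w^k.

-8*w^3/3 + 2*w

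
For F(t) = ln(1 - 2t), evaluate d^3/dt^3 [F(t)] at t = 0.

-16

Apply the Taylor formula c_k = f^(k)(a)/k!.
From the series, [t^3] F = -8/3; multiply by 3! = 6 to get -16.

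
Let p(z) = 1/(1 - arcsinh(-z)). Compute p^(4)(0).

Substitute the inner expansion into the outer series and collect powers.
From the series, [z^4] p = 2/3; multiply by 4! = 24 to get 16.

16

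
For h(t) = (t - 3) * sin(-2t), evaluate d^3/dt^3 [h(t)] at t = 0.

Multiply each power in the prefactor through the base expansion.
The coefficient of t^3 in the expansion is -4, so h′′′(0) = 3! * (-4) = -24.

-24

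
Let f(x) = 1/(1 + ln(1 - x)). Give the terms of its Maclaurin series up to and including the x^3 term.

7*x^3/3 + 3*x^2/2 + x + 1

Compose series: expand the inner function first, then feed it into the outer expansion.
[x^0] = 1;  [x^1] = 1;  [x^2] = 3/2;  [x^3] = 7/3.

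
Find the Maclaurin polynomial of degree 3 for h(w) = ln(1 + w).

w^3/3 - w^2/2 + w

h(0) = 0
h′(0) = 1
h′′(0) = -1
h′′′(0) = 2
Dividing each by k! gives the coefficients c_0, ..., c_3.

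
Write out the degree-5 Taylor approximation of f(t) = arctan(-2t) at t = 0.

f(0) = 0
f′(0) = -2
f′′(0) = 0
f′′′(0) = 16
f^(4)(0) = 0
f^(5)(0) = -768
Dividing each by k! gives the coefficients c_0, ..., c_5.

-32*t^5/5 + 8*t^3/3 - 2*t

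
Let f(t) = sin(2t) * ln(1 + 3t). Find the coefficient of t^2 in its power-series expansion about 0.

6

Expand each factor separately, then convolve coefficients.
f(0) = 0
f′(0) = 0
f′′(0) = 12
The Taylor polynomial is Σ f^(k)(0)/k! · t^k.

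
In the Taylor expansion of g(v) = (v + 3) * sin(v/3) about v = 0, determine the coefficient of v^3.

Shift and add copies of the series according to the polynomial's terms.

-1/54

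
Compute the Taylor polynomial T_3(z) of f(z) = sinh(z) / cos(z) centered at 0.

2*z^3/3 + z

Write the quotient as an unknown series and match coefficients against numerator = denominator · series.
[z^0] = 0;  [z^1] = 1;  [z^2] = 0;  [z^3] = 2/3.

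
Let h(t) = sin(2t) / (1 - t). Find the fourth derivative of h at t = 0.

Expand each factor separately, then convolve coefficients.
From the series, [t^4] h = 2/3; multiply by 4! = 24 to get 16.

16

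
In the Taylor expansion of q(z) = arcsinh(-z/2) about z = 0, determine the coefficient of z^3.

1/48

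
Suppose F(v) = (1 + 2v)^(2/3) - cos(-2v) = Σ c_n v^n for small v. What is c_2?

Expand each term separately and add.
F(0) = 0
F′(0) = 4/3
F′′(0) = 28/9
Dividing each by k! gives the coefficients c_0, ..., c_2.

14/9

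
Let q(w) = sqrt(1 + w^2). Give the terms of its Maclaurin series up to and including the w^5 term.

-w^4/8 + w^2/2 + 1

Apply the Taylor formula c_k = f^(k)(a)/k!.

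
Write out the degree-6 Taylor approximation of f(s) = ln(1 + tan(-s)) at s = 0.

-31*s^6/45 - 2*s^5/3 - 7*s^4/12 - 2*s^3/3 - s^2/2 - s

Let u equal the inner series; expand the outer function in u and truncate.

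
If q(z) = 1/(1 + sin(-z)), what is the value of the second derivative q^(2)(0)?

Let u equal the inner series; expand the outer function in u and truncate.
From the series, [z^2] q = 1; multiply by 2! = 2 to get 2.

2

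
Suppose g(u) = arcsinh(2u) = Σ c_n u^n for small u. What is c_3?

[u^0] = 0;  [u^1] = 2;  [u^2] = 0;  [u^3] = -4/3.

-4/3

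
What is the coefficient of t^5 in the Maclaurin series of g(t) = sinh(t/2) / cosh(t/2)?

1/240

Divide the numerator series by the denominator series (power-series long division).
So c_5 = g^(5)(0)/5! = 1/240.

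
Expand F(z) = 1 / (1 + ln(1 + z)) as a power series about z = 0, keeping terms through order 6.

3289*z^6/360 - 347*z^5/60 + 11*z^4/3 - 7*z^3/3 + 3*z^2/2 - z + 1

Expand as Σ (-1)^k u^k with u equal to the inner function's series.
F(0) = 1
F′(0) = -1
F′′(0) = 3
F′′′(0) = -14
F^(4)(0) = 88
F^(5)(0) = -694
F^(6)(0) = 6578
Dividing each by k! gives the coefficients c_0, ..., c_6.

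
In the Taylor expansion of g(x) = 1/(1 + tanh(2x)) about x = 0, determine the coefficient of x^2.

Let u equal the inner series; expand the outer function in u and truncate.

4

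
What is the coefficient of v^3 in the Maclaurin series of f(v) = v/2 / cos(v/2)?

1/16

Write the quotient as an unknown series and match coefficients against numerator = denominator · series.
f(0) = 0
f′(0) = 1/2
f′′(0) = 0
f′′′(0) = 3/8
So c_3 = f′′′(0)/3! = 1/16.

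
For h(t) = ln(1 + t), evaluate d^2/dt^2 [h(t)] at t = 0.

The coefficient of t^2 in the expansion is -1/2, so h′′(0) = 2! * (-1/2) = -1.

-1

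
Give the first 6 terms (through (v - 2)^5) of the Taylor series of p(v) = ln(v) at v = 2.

(v - 2)^5/160 - (v - 2)^4/64 + (v - 2)^3/24 - (v - 2)^2/8 + (v - 2)/2 + ln(2)

p(2) = ln(2)
p′(2) = 1/2
p′′(2) = -1/4
p′′′(2) = 1/4
p^(4)(2) = -3/8
p^(5)(2) = 3/4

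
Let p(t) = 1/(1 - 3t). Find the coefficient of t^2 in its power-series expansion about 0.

9

p(0) = 1
p′(0) = 3
p′′(0) = 18
Dividing each by k! gives the coefficients c_0, ..., c_2.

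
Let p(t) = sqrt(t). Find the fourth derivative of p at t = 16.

-15/262144

The coefficient of (t - 16)^4 in the expansion is -5/2097152, so p^(4)(16) = 4! * (-5/2097152) = -15/262144.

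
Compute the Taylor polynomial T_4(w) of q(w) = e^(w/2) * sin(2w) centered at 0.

Multiply the two series term by term and collect like powers.
q(0) = 0
q′(0) = 2
q′′(0) = 2
q′′′(0) = -13/2
q^(4)(0) = -15

-5*w^4/8 - 13*w^3/12 + w^2 + 2*w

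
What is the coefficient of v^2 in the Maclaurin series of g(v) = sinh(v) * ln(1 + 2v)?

Multiply the two series term by term and collect like powers.
[v^0] = 0;  [v^1] = 0;  [v^2] = 2.

2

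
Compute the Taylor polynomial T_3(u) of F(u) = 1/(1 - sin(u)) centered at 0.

5*u^3/6 + u^2 + u + 1

Compose series: expand the inner function first, then feed it into the outer expansion.
F(0) = 1
F′(0) = 1
F′′(0) = 2
F′′′(0) = 5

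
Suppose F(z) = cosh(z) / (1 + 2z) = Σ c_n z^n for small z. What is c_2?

Expand each factor separately, then convolve coefficients.
F(0) = 1
F′(0) = -2
F′′(0) = 9

9/2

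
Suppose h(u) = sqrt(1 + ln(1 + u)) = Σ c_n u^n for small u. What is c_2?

Compose series: expand the inner function first, then feed it into the outer expansion.
[u^0] = 1;  [u^1] = 1/2;  [u^2] = -3/8.
So c_2 = h′′(0)/2! = -3/8.

-3/8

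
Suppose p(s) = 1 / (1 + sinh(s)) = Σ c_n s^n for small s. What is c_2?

Write 1/(1+u) = 1 - u + u^2 - u^3 + ... and substitute the series for u.
p(0) = 1
p′(0) = -1
p′′(0) = 2
So c_2 = p′′(0)/2! = 1.

1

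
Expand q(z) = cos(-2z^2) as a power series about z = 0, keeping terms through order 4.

1 - 2*z^4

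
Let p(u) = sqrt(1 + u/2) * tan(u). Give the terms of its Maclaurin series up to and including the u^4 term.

Expand each factor separately, then convolve coefficients.
p(0) = 0
p′(0) = 1
p′′(0) = 1/2
p′′′(0) = 29/16
p^(4)(0) = 35/16
Then c_k = p^(k)(0)/k! gives each Taylor coefficient.

35*u^4/384 + 29*u^3/96 + u^2/4 + u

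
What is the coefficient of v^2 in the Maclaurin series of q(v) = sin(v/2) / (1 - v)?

Write out both Maclaurin series and multiply, keeping only the needed powers.
q(0) = 0
q′(0) = 1/2
q′′(0) = 1
So c_2 = q′′(0)/2! = 1/2.

1/2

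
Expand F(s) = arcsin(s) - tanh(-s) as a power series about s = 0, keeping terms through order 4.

Add the two expansions coefficient-wise.
F(0) = 0
F′(0) = 2
F′′(0) = 0
F′′′(0) = -1
F^(4)(0) = 0
The Taylor polynomial is Σ F^(k)(0)/k! · s^k.

-s^3/6 + 2*s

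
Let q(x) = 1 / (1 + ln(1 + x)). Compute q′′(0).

Expand as Σ (-1)^k u^k with u equal to the inner function's series.
From the series, [x^2] q = 3/2; multiply by 2! = 2 to get 3.

3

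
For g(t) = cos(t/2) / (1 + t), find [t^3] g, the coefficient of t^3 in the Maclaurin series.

-7/8

Write out both Maclaurin series and multiply, keeping only the needed powers.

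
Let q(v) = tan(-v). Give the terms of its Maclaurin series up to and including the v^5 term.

q(0) = 0
q′(0) = -1
q′′(0) = 0
q′′′(0) = -2
q^(4)(0) = 0
q^(5)(0) = -16
Then c_k = q^(k)(0)/k! gives each Taylor coefficient.

-2*v^5/15 - v^3/3 - v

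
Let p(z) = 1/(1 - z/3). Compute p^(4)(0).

8/27

The coefficient of z^4 in the expansion is 1/81, so p^(4)(0) = 4! * (1/81) = 8/27.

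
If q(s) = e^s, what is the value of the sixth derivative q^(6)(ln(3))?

The coefficient of (s - ln(3))^6 in the expansion is 1/240, so q^(6)(ln(3)) = 6! * (1/240) = 3.

3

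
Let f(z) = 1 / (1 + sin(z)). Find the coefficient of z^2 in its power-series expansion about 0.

Use the geometric series for the reciprocal, then substitute.
[z^0] = 1;  [z^1] = -1;  [z^2] = 1.

1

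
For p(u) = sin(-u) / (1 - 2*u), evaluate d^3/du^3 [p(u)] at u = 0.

Multiply the numerator's expansion by the denominator's geometric series.
From the series, [u^3] p = -23/6; multiply by 3! = 6 to get -23.

-23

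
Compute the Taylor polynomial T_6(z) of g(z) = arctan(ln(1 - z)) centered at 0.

-z^6/24 + 11*z^5/60 + z^4/4 - z^2/2 - z

Substitute the inner expansion into the outer series and collect powers.
g(0) = 0
g′(0) = -1
g′′(0) = -1
g′′′(0) = 0
g^(4)(0) = 6
g^(5)(0) = 22
g^(6)(0) = -30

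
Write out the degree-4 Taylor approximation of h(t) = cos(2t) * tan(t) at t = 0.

Take the Cauchy product of the two expansions.

-5*t^3/3 + t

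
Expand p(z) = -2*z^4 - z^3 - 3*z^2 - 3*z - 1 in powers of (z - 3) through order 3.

-25*(z - 3)^3 - 120*(z - 3)^2 - 264*(z - 3) - 226

p(3) = -226
p′(3) = -264
p′′(3) = -240
p′′′(3) = -150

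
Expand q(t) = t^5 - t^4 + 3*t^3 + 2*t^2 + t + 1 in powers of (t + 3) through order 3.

105*(t + 3)^3 - 349*(t + 3)^2 + 583*(t + 3) - 389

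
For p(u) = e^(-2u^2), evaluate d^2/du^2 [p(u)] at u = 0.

-4

From the series, [u^2] p = -2; multiply by 2! = 2 to get -4.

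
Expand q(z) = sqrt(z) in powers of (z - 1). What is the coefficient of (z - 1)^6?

Apply the Taylor formula c_k = f^(k)(a)/k!.
q(1) = 1
q′(1) = 1/2
q′′(1) = -1/4
q′′′(1) = 3/8
q^(4)(1) = -15/16
q^(5)(1) = 105/32
q^(6)(1) = -945/64

-21/1024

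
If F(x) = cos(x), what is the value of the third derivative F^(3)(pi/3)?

sqrt(3)/2

From the series, [(x - pi/3)^3] F = sqrt(3)/12; multiply by 3! = 6 to get sqrt(3)/2.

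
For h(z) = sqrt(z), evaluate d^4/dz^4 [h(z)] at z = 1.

-15/16

From the series, [(z - 1)^4] h = -5/128; multiply by 4! = 24 to get -15/16.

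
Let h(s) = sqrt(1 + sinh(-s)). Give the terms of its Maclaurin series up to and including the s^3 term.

-7*s^3/48 - s^2/8 - s/2 + 1

Let u equal the inner series; expand the outer function in u and truncate.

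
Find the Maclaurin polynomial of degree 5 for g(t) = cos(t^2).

Compute the successive derivatives at the expansion point and divide by k!.
g(0) = 1
g′(0) = 0
g′′(0) = 0
g′′′(0) = 0
g^(4)(0) = -12
g^(5)(0) = 0
Dividing each by k! gives the coefficients c_0, ..., c_5.

1 - t^4/2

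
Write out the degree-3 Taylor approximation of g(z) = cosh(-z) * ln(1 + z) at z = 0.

5*z^3/6 - z^2/2 + z

Multiply the two series term by term and collect like powers.
g(0) = 0
g′(0) = 1
g′′(0) = -1
g′′′(0) = 5
Then c_k = g^(k)(0)/k! gives each Taylor coefficient.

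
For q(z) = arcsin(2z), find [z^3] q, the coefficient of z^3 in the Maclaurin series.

4/3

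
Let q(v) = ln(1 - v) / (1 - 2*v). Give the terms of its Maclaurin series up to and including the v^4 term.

-131*v^4/12 - 16*v^3/3 - 5*v^2/2 - v

Expand 1/(denominator) as a geometric series and multiply by the numerator's series.
q(0) = 0
q′(0) = -1
q′′(0) = -5
q′′′(0) = -32
q^(4)(0) = -262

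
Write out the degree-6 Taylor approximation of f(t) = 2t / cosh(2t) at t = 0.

Invert the denominator's series and multiply.

20*t^5/3 - 4*t^3 + 2*t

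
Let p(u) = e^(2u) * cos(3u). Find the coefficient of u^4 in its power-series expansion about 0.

-119/24

Expand each factor separately, then convolve coefficients.
So c_4 = p^(4)(0)/4! = -119/24.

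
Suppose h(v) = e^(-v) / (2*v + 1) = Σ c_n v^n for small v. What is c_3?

Use 1/(1 - r) = Σ r^k on the denominator, then take the Cauchy product.
h(0) = 1
h′(0) = -3
h′′(0) = 13
h′′′(0) = -79
The Taylor polynomial is Σ h^(k)(0)/k! · v^k.

-79/6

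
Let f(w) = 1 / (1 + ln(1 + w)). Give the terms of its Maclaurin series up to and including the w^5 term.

-347*w^5/60 + 11*w^4/3 - 7*w^3/3 + 3*w^2/2 - w + 1

Expand as Σ (-1)^k u^k with u equal to the inner function's series.
f(0) = 1
f′(0) = -1
f′′(0) = 3
f′′′(0) = -14
f^(4)(0) = 88
f^(5)(0) = -694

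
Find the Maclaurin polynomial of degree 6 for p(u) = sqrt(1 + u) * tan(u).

147*u^6/1280 + 101*u^5/1920 + 11*u^4/48 + 5*u^3/24 + u^2/2 + u

Take the Cauchy product of the two expansions.
p(0) = 0
p′(0) = 1
p′′(0) = 1
p′′′(0) = 5/4
p^(4)(0) = 11/2
p^(5)(0) = 101/16
p^(6)(0) = 1323/16
The Taylor polynomial is Σ p^(k)(0)/k! · u^k.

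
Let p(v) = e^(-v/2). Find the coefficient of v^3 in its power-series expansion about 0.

-1/48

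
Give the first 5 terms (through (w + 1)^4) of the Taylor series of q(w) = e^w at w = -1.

(w + 1)^4*e^(-1)/24 + (w + 1)^3*e^(-1)/6 + (w + 1)^2*e^(-1)/2 + (w + 1)*e^(-1) + e^(-1)

[(w + 1)^0] = e^(-1);  [(w + 1)^1] = e^(-1);  [(w + 1)^2] = e^(-1)/2;  [(w + 1)^3] = e^(-1)/6;  [(w + 1)^4] = e^(-1)/24.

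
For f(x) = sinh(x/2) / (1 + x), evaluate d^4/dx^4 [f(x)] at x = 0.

-25/2

Multiply the two series term by term and collect like powers.
From the series, [x^4] f = -25/48; multiply by 4! = 24 to get -25/2.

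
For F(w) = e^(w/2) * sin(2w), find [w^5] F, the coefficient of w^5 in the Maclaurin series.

Write out both Maclaurin series and multiply, keeping only the needed powers.

101/960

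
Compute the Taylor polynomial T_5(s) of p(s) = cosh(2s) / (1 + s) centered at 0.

Expand each factor separately, then convolve coefficients.
p(0) = 1
p′(0) = -1
p′′(0) = 6
p′′′(0) = -18
p^(4)(0) = 88
p^(5)(0) = -440

-11*s^5/3 + 11*s^4/3 - 3*s^3 + 3*s^2 - s + 1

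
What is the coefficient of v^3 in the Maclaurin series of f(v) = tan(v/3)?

1/81

f(0) = 0
f′(0) = 1/3
f′′(0) = 0
f′′′(0) = 2/27
Then c_k = f^(k)(0)/k! gives each Taylor coefficient.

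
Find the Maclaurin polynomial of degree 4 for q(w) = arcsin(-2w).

q(0) = 0
q′(0) = -2
q′′(0) = 0
q′′′(0) = -8
q^(4)(0) = 0

-4*w^3/3 - 2*w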